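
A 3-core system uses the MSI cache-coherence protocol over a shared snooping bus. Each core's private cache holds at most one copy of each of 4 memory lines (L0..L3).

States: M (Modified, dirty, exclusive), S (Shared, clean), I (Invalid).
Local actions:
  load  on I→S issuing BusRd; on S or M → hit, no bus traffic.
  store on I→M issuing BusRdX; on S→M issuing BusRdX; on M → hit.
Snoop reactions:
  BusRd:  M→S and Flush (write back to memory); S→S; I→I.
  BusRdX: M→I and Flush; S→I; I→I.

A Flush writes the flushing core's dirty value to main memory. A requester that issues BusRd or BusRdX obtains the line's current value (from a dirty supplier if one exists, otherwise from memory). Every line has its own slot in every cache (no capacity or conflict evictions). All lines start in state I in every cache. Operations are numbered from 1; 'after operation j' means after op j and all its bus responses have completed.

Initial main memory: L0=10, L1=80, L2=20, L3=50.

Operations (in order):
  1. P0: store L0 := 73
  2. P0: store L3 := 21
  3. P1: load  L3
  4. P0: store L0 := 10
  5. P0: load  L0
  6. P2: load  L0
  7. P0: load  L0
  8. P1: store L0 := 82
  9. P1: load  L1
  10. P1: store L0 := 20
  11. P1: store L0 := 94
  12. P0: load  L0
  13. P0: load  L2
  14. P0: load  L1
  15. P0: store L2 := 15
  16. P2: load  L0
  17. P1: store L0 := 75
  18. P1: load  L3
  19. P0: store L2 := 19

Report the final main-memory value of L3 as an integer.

memory[L3] = 21

[1] P0: store L0 := 73 | P0:M(73), P1:I, P2:I | bus: BusRdX
[2] P0: store L3 := 21 | P0:M(21), P1:I, P2:I | bus: BusRdX
[3] P1: load  L3 | P0:S(21), P1:S(21), P2:I | bus: BusRd,Flush
[4] P0: store L0 := 10 | P0:M(10), P1:I, P2:I | bus: none
[5] P0: load  L0 | P0:M(10), P1:I, P2:I | bus: none
[6] P2: load  L0 | P0:S(10), P1:I, P2:S(10) | bus: BusRd,Flush
[7] P0: load  L0 | P0:S(10), P1:I, P2:S(10) | bus: none
[8] P1: store L0 := 82 | P0:I, P1:M(82), P2:I | bus: BusRdX
[9] P1: load  L1 | P0:I, P1:S(80), P2:I | bus: BusRd
[10] P1: store L0 := 20 | P0:I, P1:M(20), P2:I | bus: none
[11] P1: store L0 := 94 | P0:I, P1:M(94), P2:I | bus: none
[12] P0: load  L0 | P0:S(94), P1:S(94), P2:I | bus: BusRd,Flush
[13] P0: load  L2 | P0:S(20), P1:I, P2:I | bus: BusRd
[14] P0: load  L1 | P0:S(80), P1:S(80), P2:I | bus: BusRd
[15] P0: store L2 := 15 | P0:M(15), P1:I, P2:I | bus: BusRdX
[16] P2: load  L0 | P0:S(94), P1:S(94), P2:S(94) | bus: BusRd
[17] P1: store L0 := 75 | P0:I, P1:M(75), P2:I | bus: BusRdX
[18] P1: load  L3 | P0:S(21), P1:S(21), P2:I | bus: none
[19] P0: store L2 := 19 | P0:M(19), P1:I, P2:I | bus: none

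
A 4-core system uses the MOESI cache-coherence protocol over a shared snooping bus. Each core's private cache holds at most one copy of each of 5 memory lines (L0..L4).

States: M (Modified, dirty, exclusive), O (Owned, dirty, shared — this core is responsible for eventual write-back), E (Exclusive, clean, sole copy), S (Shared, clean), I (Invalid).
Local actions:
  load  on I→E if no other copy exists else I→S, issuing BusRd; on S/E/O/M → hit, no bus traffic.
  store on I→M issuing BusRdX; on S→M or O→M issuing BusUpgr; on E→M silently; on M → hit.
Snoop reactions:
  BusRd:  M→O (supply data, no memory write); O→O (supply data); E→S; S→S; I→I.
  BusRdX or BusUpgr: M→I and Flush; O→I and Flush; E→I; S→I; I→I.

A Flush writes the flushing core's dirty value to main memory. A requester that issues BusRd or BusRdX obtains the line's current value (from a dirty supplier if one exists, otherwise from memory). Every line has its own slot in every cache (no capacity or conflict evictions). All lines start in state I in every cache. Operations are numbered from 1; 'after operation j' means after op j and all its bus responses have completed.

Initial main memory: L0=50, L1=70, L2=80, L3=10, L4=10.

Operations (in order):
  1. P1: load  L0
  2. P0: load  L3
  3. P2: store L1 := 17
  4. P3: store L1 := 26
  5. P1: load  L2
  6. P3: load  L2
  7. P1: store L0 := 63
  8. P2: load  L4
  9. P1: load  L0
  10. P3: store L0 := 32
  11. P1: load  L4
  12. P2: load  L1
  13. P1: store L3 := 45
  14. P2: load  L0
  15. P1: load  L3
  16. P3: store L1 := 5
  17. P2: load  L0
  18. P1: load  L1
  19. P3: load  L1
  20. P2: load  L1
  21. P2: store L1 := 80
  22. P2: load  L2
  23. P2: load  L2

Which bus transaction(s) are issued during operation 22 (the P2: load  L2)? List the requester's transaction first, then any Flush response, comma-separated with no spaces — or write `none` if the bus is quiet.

[1] P1: load  L0 | P0:I, P1:E(50), P2:I, P3:I | bus: BusRd
[2] P0: load  L3 | P0:E(10), P1:I, P2:I, P3:I | bus: BusRd
[3] P2: store L1 := 17 | P0:I, P1:I, P2:M(17), P3:I | bus: BusRdX
[4] P3: store L1 := 26 | P0:I, P1:I, P2:I, P3:M(26) | bus: BusRdX,Flush
[5] P1: load  L2 | P0:I, P1:E(80), P2:I, P3:I | bus: BusRd
[6] P3: load  L2 | P0:I, P1:S(80), P2:I, P3:S(80) | bus: BusRd
[7] P1: store L0 := 63 | P0:I, P1:M(63), P2:I, P3:I | bus: none
[8] P2: load  L4 | P0:I, P1:I, P2:E(10), P3:I | bus: BusRd
[9] P1: load  L0 | P0:I, P1:M(63), P2:I, P3:I | bus: none
[10] P3: store L0 := 32 | P0:I, P1:I, P2:I, P3:M(32) | bus: BusRdX,Flush
[11] P1: load  L4 | P0:I, P1:S(10), P2:S(10), P3:I | bus: BusRd
[12] P2: load  L1 | P0:I, P1:I, P2:S(26), P3:O(26) | bus: BusRd
[13] P1: store L3 := 45 | P0:I, P1:M(45), P2:I, P3:I | bus: BusRdX
[14] P2: load  L0 | P0:I, P1:I, P2:S(32), P3:O(32) | bus: BusRd
[15] P1: load  L3 | P0:I, P1:M(45), P2:I, P3:I | bus: none
[16] P3: store L1 := 5 | P0:I, P1:I, P2:I, P3:M(5) | bus: BusUpgr
[17] P2: load  L0 | P0:I, P1:I, P2:S(32), P3:O(32) | bus: none
[18] P1: load  L1 | P0:I, P1:S(5), P2:I, P3:O(5) | bus: BusRd
[19] P3: load  L1 | P0:I, P1:S(5), P2:I, P3:O(5) | bus: none
[20] P2: load  L1 | P0:I, P1:S(5), P2:S(5), P3:O(5) | bus: BusRd
[21] P2: store L1 := 80 | P0:I, P1:I, P2:M(80), P3:I | bus: BusUpgr,Flush
[22] P2: load  L2 | P0:I, P1:S(80), P2:S(80), P3:S(80) | bus: BusRd
[23] P2: load  L2 | P0:I, P1:S(80), P2:S(80), P3:S(80) | bus: none

bus = BusRd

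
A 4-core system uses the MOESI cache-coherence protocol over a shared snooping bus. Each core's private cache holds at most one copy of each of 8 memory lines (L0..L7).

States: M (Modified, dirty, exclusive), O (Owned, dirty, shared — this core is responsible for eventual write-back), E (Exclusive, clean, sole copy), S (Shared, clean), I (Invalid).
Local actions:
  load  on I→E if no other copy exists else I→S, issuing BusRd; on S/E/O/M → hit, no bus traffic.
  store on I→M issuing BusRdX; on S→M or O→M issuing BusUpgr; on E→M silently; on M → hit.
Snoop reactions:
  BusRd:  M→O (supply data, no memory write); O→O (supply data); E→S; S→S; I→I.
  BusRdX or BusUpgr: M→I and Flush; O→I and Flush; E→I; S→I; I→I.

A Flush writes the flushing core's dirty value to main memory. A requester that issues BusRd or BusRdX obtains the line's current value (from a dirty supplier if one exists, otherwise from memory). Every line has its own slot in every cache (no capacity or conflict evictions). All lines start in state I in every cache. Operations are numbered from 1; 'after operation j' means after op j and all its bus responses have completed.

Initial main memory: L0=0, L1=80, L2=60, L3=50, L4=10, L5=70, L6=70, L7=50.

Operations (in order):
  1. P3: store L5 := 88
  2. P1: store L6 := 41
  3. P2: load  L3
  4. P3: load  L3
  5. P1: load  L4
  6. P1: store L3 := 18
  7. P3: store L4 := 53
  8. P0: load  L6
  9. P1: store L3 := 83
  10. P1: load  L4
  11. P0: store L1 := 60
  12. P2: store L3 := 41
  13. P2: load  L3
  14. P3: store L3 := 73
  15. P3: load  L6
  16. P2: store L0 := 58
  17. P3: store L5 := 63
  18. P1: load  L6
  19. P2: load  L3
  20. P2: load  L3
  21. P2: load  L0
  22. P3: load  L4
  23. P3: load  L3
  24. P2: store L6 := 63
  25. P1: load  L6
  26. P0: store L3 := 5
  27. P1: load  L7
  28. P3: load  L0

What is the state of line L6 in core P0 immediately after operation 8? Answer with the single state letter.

state = S

[1] P3: store L5 := 88 | P0:I, P1:I, P2:I, P3:M(88) | bus: BusRdX
[2] P1: store L6 := 41 | P0:I, P1:M(41), P2:I, P3:I | bus: BusRdX
[3] P2: load  L3 | P0:I, P1:I, P2:E(50), P3:I | bus: BusRd
[4] P3: load  L3 | P0:I, P1:I, P2:S(50), P3:S(50) | bus: BusRd
[5] P1: load  L4 | P0:I, P1:E(10), P2:I, P3:I | bus: BusRd
[6] P1: store L3 := 18 | P0:I, P1:M(18), P2:I, P3:I | bus: BusRdX
[7] P3: store L4 := 53 | P0:I, P1:I, P2:I, P3:M(53) | bus: BusRdX
[8] P0: load  L6 | P0:S(41), P1:O(41), P2:I, P3:I | bus: BusRd
[9] P1: store L3 := 83 | P0:I, P1:M(83), P2:I, P3:I | bus: none
[10] P1: load  L4 | P0:I, P1:S(53), P2:I, P3:O(53) | bus: BusRd
[11] P0: store L1 := 60 | P0:M(60), P1:I, P2:I, P3:I | bus: BusRdX
[12] P2: store L3 := 41 | P0:I, P1:I, P2:M(41), P3:I | bus: BusRdX,Flush
[13] P2: load  L3 | P0:I, P1:I, P2:M(41), P3:I | bus: none
[14] P3: store L3 := 73 | P0:I, P1:I, P2:I, P3:M(73) | bus: BusRdX,Flush
[15] P3: load  L6 | P0:S(41), P1:O(41), P2:I, P3:S(41) | bus: BusRd
[16] P2: store L0 := 58 | P0:I, P1:I, P2:M(58), P3:I | bus: BusRdX
[17] P3: store L5 := 63 | P0:I, P1:I, P2:I, P3:M(63) | bus: none
[18] P1: load  L6 | P0:S(41), P1:O(41), P2:I, P3:S(41) | bus: none
[19] P2: load  L3 | P0:I, P1:I, P2:S(73), P3:O(73) | bus: BusRd
[20] P2: load  L3 | P0:I, P1:I, P2:S(73), P3:O(73) | bus: none
[21] P2: load  L0 | P0:I, P1:I, P2:M(58), P3:I | bus: none
[22] P3: load  L4 | P0:I, P1:S(53), P2:I, P3:O(53) | bus: none
[23] P3: load  L3 | P0:I, P1:I, P2:S(73), P3:O(73) | bus: none
[24] P2: store L6 := 63 | P0:I, P1:I, P2:M(63), P3:I | bus: BusRdX,Flush
[25] P1: load  L6 | P0:I, P1:S(63), P2:O(63), P3:I | bus: BusRd
[26] P0: store L3 := 5 | P0:M(5), P1:I, P2:I, P3:I | bus: BusRdX,Flush
[27] P1: load  L7 | P0:I, P1:E(50), P2:I, P3:I | bus: BusRd
[28] P3: load  L0 | P0:I, P1:I, P2:O(58), P3:S(58) | bus: BusRd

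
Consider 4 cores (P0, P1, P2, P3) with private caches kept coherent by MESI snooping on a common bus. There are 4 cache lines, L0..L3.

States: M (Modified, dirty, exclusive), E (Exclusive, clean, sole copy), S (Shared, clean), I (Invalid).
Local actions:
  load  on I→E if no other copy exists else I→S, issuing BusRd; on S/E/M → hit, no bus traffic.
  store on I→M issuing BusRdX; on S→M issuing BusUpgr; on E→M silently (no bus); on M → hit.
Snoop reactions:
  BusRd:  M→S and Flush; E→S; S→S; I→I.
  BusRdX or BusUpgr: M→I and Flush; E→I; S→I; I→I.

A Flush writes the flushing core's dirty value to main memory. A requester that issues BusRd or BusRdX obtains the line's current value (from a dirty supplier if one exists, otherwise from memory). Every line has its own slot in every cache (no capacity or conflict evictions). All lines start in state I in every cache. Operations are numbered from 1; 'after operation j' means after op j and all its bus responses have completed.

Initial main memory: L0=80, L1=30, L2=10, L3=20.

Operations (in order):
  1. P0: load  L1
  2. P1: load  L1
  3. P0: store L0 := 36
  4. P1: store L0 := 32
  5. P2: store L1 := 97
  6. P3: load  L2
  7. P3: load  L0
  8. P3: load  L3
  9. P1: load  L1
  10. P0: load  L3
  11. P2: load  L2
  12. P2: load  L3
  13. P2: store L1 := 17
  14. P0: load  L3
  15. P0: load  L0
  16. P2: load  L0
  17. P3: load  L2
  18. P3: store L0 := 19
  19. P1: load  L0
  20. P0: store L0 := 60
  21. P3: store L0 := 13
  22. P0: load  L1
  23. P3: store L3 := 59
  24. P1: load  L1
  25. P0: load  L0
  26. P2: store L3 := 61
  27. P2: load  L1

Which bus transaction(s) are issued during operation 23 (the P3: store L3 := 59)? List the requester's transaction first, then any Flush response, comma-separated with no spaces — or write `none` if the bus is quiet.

bus = BusUpgr

step 1: P0: load  L1  ⟶  EIII  (L1)  txn=BusRd  M[L1]=30
step 2: P1: load  L1  ⟶  SSII  (L1)  txn=BusRd  M[L1]=30
step 3: P0: store L0 := 36  ⟶  MIII  (L0)  txn=BusRdX  M[L0]=80
step 4: P1: store L0 := 32  ⟶  IMII  (L0)  txn=BusRdX+Flush  M[L0]=36
step 5: P2: store L1 := 97  ⟶  IIMI  (L1)  txn=BusRdX  M[L1]=30
step 6: P3: load  L2  ⟶  IIIE  (L2)  txn=BusRd  M[L2]=10
step 7: P3: load  L0  ⟶  ISIS  (L0)  txn=BusRd+Flush  M[L0]=32
step 8: P3: load  L3  ⟶  IIIE  (L3)  txn=BusRd  M[L3]=20
step 9: P1: load  L1  ⟶  ISSI  (L1)  txn=BusRd+Flush  M[L1]=97
step 10: P0: load  L3  ⟶  SIIS  (L3)  txn=BusRd  M[L3]=20
step 11: P2: load  L2  ⟶  IISS  (L2)  txn=BusRd  M[L2]=10
step 12: P2: load  L3  ⟶  SISS  (L3)  txn=BusRd  M[L3]=20
step 13: P2: store L1 := 17  ⟶  IIMI  (L1)  txn=BusUpgr  M[L1]=97
step 14: P0: load  L3  ⟶  SISS  (L3)  txn=∅  M[L3]=20
step 15: P0: load  L0  ⟶  SSIS  (L0)  txn=BusRd  M[L0]=32
step 16: P2: load  L0  ⟶  SSSS  (L0)  txn=BusRd  M[L0]=32
step 17: P3: load  L2  ⟶  IISS  (L2)  txn=∅  M[L2]=10
step 18: P3: store L0 := 19  ⟶  IIIM  (L0)  txn=BusUpgr  M[L0]=32
step 19: P1: load  L0  ⟶  ISIS  (L0)  txn=BusRd+Flush  M[L0]=19
step 20: P0: store L0 := 60  ⟶  MIII  (L0)  txn=BusRdX  M[L0]=19
step 21: P3: store L0 := 13  ⟶  IIIM  (L0)  txn=BusRdX+Flush  M[L0]=60
step 22: P0: load  L1  ⟶  SISI  (L1)  txn=BusRd+Flush  M[L1]=17
step 23: P3: store L3 := 59  ⟶  IIIM  (L3)  txn=BusUpgr  M[L3]=20
step 24: P1: load  L1  ⟶  SSSI  (L1)  txn=BusRd  M[L1]=17
step 25: P0: load  L0  ⟶  SIIS  (L0)  txn=BusRd+Flush  M[L0]=13
step 26: P2: store L3 := 61  ⟶  IIMI  (L3)  txn=BusRdX+Flush  M[L3]=59
step 27: P2: load  L1  ⟶  SSSI  (L1)  txn=∅  M[L1]=17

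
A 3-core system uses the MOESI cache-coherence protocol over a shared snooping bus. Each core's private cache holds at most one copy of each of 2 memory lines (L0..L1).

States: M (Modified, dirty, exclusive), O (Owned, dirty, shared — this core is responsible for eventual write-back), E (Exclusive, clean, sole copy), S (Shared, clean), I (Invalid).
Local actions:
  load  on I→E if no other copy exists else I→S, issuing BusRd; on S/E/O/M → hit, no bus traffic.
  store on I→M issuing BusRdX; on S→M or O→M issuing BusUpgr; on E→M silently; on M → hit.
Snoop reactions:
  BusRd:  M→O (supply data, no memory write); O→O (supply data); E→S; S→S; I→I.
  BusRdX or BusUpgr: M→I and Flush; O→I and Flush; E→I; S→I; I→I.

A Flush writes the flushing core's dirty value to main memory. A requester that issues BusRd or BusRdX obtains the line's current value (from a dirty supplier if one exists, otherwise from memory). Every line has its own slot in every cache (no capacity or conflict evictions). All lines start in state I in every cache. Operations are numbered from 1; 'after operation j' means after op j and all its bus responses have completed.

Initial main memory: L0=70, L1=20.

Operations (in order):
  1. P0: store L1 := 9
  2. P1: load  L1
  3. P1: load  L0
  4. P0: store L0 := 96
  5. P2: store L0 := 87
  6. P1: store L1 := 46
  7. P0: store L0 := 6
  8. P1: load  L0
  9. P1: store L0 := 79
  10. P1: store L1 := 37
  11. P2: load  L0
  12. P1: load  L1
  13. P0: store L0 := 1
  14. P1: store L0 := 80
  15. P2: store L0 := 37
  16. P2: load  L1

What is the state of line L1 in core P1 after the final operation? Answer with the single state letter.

state = O

  op1 P0: store L1 := 9 → M/I/I on L1; bus BusRdX; mem=20
  op2 P1: load  L1 → O/S/I on L1; bus BusRd; mem=20
  op3 P1: load  L0 → I/E/I on L0; bus BusRd; mem=70
  op4 P0: store L0 := 96 → M/I/I on L0; bus BusRdX; mem=70
  op5 P2: store L0 := 87 → I/I/M on L0; bus BusRdX Flush; mem=96
  op6 P1: store L1 := 46 → I/M/I on L1; bus BusUpgr Flush; mem=9
  op7 P0: store L0 := 6 → M/I/I on L0; bus BusRdX Flush; mem=87
  op8 P1: load  L0 → O/S/I on L0; bus BusRd; mem=87
  op9 P1: store L0 := 79 → I/M/I on L0; bus BusUpgr Flush; mem=6
  op10 P1: store L1 := 37 → I/M/I on L1; bus (none); mem=9
  op11 P2: load  L0 → I/O/S on L0; bus BusRd; mem=6
  op12 P1: load  L1 → I/M/I on L1; bus (none); mem=9
  op13 P0: store L0 := 1 → M/I/I on L0; bus BusRdX Flush; mem=79
  op14 P1: store L0 := 80 → I/M/I on L0; bus BusRdX Flush; mem=1
  op15 P2: store L0 := 37 → I/I/M on L0; bus BusRdX Flush; mem=80
  op16 P2: load  L1 → I/O/S on L1; bus BusRd; mem=9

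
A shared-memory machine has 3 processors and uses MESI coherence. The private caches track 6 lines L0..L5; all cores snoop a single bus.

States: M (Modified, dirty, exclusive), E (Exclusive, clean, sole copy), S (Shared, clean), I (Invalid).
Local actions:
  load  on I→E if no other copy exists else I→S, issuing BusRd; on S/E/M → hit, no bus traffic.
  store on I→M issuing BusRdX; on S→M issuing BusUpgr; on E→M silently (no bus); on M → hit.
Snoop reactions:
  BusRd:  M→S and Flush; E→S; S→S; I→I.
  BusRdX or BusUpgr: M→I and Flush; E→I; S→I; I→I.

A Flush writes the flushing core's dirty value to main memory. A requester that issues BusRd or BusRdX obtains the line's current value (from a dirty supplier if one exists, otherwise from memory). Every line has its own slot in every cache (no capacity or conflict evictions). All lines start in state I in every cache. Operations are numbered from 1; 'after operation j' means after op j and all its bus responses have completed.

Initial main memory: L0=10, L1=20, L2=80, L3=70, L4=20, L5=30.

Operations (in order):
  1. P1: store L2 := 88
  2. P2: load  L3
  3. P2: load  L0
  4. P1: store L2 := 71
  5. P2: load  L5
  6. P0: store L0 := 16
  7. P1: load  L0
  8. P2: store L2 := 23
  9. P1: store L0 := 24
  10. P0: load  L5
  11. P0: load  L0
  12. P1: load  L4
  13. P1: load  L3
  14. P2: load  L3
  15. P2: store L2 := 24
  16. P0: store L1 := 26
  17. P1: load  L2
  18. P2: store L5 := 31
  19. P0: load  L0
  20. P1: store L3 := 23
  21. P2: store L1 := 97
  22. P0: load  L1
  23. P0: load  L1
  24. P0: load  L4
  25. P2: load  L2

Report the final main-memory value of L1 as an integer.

step 1: P1: store L2 := 88  ⟶  IMI  (L2)  txn=BusRdX  M[L2]=80
step 2: P2: load  L3  ⟶  IIE  (L3)  txn=BusRd  M[L3]=70
step 3: P2: load  L0  ⟶  IIE  (L0)  txn=BusRd  M[L0]=10
step 4: P1: store L2 := 71  ⟶  IMI  (L2)  txn=∅  M[L2]=80
step 5: P2: load  L5  ⟶  IIE  (L5)  txn=BusRd  M[L5]=30
step 6: P0: store L0 := 16  ⟶  MII  (L0)  txn=BusRdX  M[L0]=10
step 7: P1: load  L0  ⟶  SSI  (L0)  txn=BusRd+Flush  M[L0]=16
step 8: P2: store L2 := 23  ⟶  IIM  (L2)  txn=BusRdX+Flush  M[L2]=71
step 9: P1: store L0 := 24  ⟶  IMI  (L0)  txn=BusUpgr  M[L0]=16
step 10: P0: load  L5  ⟶  SIS  (L5)  txn=BusRd  M[L5]=30
step 11: P0: load  L0  ⟶  SSI  (L0)  txn=BusRd+Flush  M[L0]=24
step 12: P1: load  L4  ⟶  IEI  (L4)  txn=BusRd  M[L4]=20
step 13: P1: load  L3  ⟶  ISS  (L3)  txn=BusRd  M[L3]=70
step 14: P2: load  L3  ⟶  ISS  (L3)  txn=∅  M[L3]=70
step 15: P2: store L2 := 24  ⟶  IIM  (L2)  txn=∅  M[L2]=71
step 16: P0: store L1 := 26  ⟶  MII  (L1)  txn=BusRdX  M[L1]=20
step 17: P1: load  L2  ⟶  ISS  (L2)  txn=BusRd+Flush  M[L2]=24
step 18: P2: store L5 := 31  ⟶  IIM  (L5)  txn=BusUpgr  M[L5]=30
step 19: P0: load  L0  ⟶  SSI  (L0)  txn=∅  M[L0]=24
step 20: P1: store L3 := 23  ⟶  IMI  (L3)  txn=BusUpgr  M[L3]=70
step 21: P2: store L1 := 97  ⟶  IIM  (L1)  txn=BusRdX+Flush  M[L1]=26
step 22: P0: load  L1  ⟶  SIS  (L1)  txn=BusRd+Flush  M[L1]=97
step 23: P0: load  L1  ⟶  SIS  (L1)  txn=∅  M[L1]=97
step 24: P0: load  L4  ⟶  SSI  (L4)  txn=BusRd  M[L4]=20
step 25: P2: load  L2  ⟶  ISS  (L2)  txn=∅  M[L2]=24

memory[L1] = 97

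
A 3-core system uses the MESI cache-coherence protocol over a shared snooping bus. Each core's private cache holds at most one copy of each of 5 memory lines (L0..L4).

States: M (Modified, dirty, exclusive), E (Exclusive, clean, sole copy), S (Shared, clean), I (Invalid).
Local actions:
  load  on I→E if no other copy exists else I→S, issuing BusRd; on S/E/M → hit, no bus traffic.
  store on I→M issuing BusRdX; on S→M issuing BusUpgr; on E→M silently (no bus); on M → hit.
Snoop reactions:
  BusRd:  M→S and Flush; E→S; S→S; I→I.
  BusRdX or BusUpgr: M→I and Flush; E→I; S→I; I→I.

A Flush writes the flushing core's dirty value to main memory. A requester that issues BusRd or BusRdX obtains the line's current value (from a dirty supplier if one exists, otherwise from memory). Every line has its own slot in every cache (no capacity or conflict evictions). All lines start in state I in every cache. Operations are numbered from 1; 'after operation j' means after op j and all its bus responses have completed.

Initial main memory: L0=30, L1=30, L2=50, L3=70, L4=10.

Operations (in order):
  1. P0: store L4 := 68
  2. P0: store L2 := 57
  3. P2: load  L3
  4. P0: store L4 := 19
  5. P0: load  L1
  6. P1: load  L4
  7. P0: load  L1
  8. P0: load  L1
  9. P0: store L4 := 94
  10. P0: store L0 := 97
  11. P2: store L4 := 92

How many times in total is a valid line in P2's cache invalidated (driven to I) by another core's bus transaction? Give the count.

1. P0: store L4 := 68  bus=[BusRdX]  L4: P0=M P1=I P2=I  mem[L4]=10
2. P0: store L2 := 57  bus=[BusRdX]  L2: P0=M P1=I P2=I  mem[L2]=50
3. P2: load  L3  bus=[BusRd]  L3: P0=I P1=I P2=E  mem[L3]=70
4. P0: store L4 := 19  bus=[-]  L4: P0=M P1=I P2=I  mem[L4]=10
5. P0: load  L1  bus=[BusRd]  L1: P0=E P1=I P2=I  mem[L1]=30
6. P1: load  L4  bus=[BusRd,Flush]  L4: P0=S P1=S P2=I  mem[L4]=19
7. P0: load  L1  bus=[-]  L1: P0=E P1=I P2=I  mem[L1]=30
8. P0: load  L1  bus=[-]  L1: P0=E P1=I P2=I  mem[L1]=30
9. P0: store L4 := 94  bus=[BusUpgr]  L4: P0=M P1=I P2=I  mem[L4]=19
10. P0: store L0 := 97  bus=[BusRdX]  L0: P0=M P1=I P2=I  mem[L0]=30
11. P2: store L4 := 92  bus=[BusRdX,Flush]  L4: P0=I P1=I P2=M  mem[L4]=94

invalidations = 0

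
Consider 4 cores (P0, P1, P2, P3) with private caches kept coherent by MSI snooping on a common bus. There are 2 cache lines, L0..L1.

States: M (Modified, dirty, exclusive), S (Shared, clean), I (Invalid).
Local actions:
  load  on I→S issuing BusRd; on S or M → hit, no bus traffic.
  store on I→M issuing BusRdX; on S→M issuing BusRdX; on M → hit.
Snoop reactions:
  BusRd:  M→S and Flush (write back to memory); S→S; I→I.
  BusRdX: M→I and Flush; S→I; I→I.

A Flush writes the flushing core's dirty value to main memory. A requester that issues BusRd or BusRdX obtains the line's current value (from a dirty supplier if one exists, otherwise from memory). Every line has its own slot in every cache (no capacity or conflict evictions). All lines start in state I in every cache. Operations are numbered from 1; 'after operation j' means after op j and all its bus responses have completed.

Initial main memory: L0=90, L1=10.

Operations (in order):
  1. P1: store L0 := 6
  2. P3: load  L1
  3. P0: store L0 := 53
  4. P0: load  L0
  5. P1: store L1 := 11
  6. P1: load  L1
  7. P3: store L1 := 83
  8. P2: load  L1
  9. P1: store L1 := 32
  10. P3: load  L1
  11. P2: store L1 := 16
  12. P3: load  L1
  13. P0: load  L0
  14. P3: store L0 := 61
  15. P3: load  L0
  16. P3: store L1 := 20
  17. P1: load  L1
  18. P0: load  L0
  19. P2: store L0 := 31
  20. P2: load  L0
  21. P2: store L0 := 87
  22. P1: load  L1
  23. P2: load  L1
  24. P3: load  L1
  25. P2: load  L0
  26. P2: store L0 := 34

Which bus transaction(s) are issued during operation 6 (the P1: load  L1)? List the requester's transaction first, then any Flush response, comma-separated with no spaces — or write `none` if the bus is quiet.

bus = none

step 1: P1: store L0 := 6  ⟶  IMII  (L0)  txn=BusRdX  M[L0]=90
step 2: P3: load  L1  ⟶  IIIS  (L1)  txn=BusRd  M[L1]=10
step 3: P0: store L0 := 53  ⟶  MIII  (L0)  txn=BusRdX+Flush  M[L0]=6
step 4: P0: load  L0  ⟶  MIII  (L0)  txn=∅  M[L0]=6
step 5: P1: store L1 := 11  ⟶  IMII  (L1)  txn=BusRdX  M[L1]=10
step 6: P1: load  L1  ⟶  IMII  (L1)  txn=∅  M[L1]=10
step 7: P3: store L1 := 83  ⟶  IIIM  (L1)  txn=BusRdX+Flush  M[L1]=11
step 8: P2: load  L1  ⟶  IISS  (L1)  txn=BusRd+Flush  M[L1]=83
step 9: P1: store L1 := 32  ⟶  IMII  (L1)  txn=BusRdX  M[L1]=83
step 10: P3: load  L1  ⟶  ISIS  (L1)  txn=BusRd+Flush  M[L1]=32
step 11: P2: store L1 := 16  ⟶  IIMI  (L1)  txn=BusRdX  M[L1]=32
step 12: P3: load  L1  ⟶  IISS  (L1)  txn=BusRd+Flush  M[L1]=16
step 13: P0: load  L0  ⟶  MIII  (L0)  txn=∅  M[L0]=6
step 14: P3: store L0 := 61  ⟶  IIIM  (L0)  txn=BusRdX+Flush  M[L0]=53
step 15: P3: load  L0  ⟶  IIIM  (L0)  txn=∅  M[L0]=53
step 16: P3: store L1 := 20  ⟶  IIIM  (L1)  txn=BusRdX  M[L1]=16
step 17: P1: load  L1  ⟶  ISIS  (L1)  txn=BusRd+Flush  M[L1]=20
step 18: P0: load  L0  ⟶  SIIS  (L0)  txn=BusRd+Flush  M[L0]=61
step 19: P2: store L0 := 31  ⟶  IIMI  (L0)  txn=BusRdX  M[L0]=61
step 20: P2: load  L0  ⟶  IIMI  (L0)  txn=∅  M[L0]=61
step 21: P2: store L0 := 87  ⟶  IIMI  (L0)  txn=∅  M[L0]=61
step 22: P1: load  L1  ⟶  ISIS  (L1)  txn=∅  M[L1]=20
step 23: P2: load  L1  ⟶  ISSS  (L1)  txn=BusRd  M[L1]=20
step 24: P3: load  L1  ⟶  ISSS  (L1)  txn=∅  M[L1]=20
step 25: P2: load  L0  ⟶  IIMI  (L0)  txn=∅  M[L0]=61
step 26: P2: store L0 := 34  ⟶  IIMI  (L0)  txn=∅  M[L0]=61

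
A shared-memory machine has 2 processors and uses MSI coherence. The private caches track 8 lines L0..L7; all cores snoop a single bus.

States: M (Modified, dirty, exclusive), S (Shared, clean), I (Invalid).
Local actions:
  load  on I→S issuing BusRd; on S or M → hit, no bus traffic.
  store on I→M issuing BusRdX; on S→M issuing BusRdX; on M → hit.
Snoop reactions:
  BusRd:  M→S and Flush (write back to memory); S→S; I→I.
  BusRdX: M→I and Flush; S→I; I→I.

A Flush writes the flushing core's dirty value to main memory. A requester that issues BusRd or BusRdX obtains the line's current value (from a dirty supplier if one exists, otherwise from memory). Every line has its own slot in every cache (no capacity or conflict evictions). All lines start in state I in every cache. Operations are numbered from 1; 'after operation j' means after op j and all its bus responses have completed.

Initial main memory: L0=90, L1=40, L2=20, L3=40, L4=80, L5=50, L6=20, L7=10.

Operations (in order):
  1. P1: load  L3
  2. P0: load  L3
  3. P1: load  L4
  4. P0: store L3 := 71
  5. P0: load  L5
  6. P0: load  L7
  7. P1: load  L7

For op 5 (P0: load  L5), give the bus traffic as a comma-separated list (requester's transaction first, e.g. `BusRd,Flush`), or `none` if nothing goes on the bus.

bus = BusRd

[1] P1: load  L3 | P0:I, P1:S(40) | bus: BusRd
[2] P0: load  L3 | P0:S(40), P1:S(40) | bus: BusRd
[3] P1: load  L4 | P0:I, P1:S(80) | bus: BusRd
[4] P0: store L3 := 71 | P0:M(71), P1:I | bus: BusRdX
[5] P0: load  L5 | P0:S(50), P1:I | bus: BusRd
[6] P0: load  L7 | P0:S(10), P1:I | bus: BusRd
[7] P1: load  L7 | P0:S(10), P1:S(10) | bus: BusRd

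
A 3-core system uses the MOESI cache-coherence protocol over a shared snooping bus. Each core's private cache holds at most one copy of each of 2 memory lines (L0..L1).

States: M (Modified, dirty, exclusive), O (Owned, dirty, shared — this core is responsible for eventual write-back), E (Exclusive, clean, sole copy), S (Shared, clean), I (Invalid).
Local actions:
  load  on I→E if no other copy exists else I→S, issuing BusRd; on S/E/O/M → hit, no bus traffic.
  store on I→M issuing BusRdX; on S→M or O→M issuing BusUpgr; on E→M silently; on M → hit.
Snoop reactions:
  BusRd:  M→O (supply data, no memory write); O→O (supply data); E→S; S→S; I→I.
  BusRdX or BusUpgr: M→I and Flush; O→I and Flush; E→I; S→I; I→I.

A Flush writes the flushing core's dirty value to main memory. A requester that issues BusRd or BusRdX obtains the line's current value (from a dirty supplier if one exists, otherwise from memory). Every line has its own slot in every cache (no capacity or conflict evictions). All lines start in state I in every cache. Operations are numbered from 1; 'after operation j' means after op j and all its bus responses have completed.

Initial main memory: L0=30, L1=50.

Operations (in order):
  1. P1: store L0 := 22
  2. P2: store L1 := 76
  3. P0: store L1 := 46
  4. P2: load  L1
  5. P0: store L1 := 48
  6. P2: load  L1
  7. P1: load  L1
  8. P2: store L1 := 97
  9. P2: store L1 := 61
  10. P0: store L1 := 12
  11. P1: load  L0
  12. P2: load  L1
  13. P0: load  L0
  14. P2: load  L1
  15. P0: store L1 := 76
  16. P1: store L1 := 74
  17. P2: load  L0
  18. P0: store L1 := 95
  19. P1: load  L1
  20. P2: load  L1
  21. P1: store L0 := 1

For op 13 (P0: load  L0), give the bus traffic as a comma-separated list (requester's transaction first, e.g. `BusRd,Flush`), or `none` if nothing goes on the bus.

bus = BusRd

  op1 P1: store L0 := 22 → I/M/I on L0; bus BusRdX; mem=30
  op2 P2: store L1 := 76 → I/I/M on L1; bus BusRdX; mem=50
  op3 P0: store L1 := 46 → M/I/I on L1; bus BusRdX Flush; mem=76
  op4 P2: load  L1 → O/I/S on L1; bus BusRd; mem=76
  op5 P0: store L1 := 48 → M/I/I on L1; bus BusUpgr; mem=76
  op6 P2: load  L1 → O/I/S on L1; bus BusRd; mem=76
  op7 P1: load  L1 → O/S/S on L1; bus BusRd; mem=76
  op8 P2: store L1 := 97 → I/I/M on L1; bus BusUpgr Flush; mem=48
  op9 P2: store L1 := 61 → I/I/M on L1; bus (none); mem=48
  op10 P0: store L1 := 12 → M/I/I on L1; bus BusRdX Flush; mem=61
  op11 P1: load  L0 → I/M/I on L0; bus (none); mem=30
  op12 P2: load  L1 → O/I/S on L1; bus BusRd; mem=61
  op13 P0: load  L0 → S/O/I on L0; bus BusRd; mem=30
  op14 P2: load  L1 → O/I/S on L1; bus (none); mem=61
  op15 P0: store L1 := 76 → M/I/I on L1; bus BusUpgr; mem=61
  op16 P1: store L1 := 74 → I/M/I on L1; bus BusRdX Flush; mem=76
  op17 P2: load  L0 → S/O/S on L0; bus BusRd; mem=30
  op18 P0: store L1 := 95 → M/I/I on L1; bus BusRdX Flush; mem=74
  op19 P1: load  L1 → O/S/I on L1; bus BusRd; mem=74
  op20 P2: load  L1 → O/S/S on L1; bus BusRd; mem=74
  op21 P1: store L0 := 1 → I/M/I on L0; bus BusUpgr; mem=30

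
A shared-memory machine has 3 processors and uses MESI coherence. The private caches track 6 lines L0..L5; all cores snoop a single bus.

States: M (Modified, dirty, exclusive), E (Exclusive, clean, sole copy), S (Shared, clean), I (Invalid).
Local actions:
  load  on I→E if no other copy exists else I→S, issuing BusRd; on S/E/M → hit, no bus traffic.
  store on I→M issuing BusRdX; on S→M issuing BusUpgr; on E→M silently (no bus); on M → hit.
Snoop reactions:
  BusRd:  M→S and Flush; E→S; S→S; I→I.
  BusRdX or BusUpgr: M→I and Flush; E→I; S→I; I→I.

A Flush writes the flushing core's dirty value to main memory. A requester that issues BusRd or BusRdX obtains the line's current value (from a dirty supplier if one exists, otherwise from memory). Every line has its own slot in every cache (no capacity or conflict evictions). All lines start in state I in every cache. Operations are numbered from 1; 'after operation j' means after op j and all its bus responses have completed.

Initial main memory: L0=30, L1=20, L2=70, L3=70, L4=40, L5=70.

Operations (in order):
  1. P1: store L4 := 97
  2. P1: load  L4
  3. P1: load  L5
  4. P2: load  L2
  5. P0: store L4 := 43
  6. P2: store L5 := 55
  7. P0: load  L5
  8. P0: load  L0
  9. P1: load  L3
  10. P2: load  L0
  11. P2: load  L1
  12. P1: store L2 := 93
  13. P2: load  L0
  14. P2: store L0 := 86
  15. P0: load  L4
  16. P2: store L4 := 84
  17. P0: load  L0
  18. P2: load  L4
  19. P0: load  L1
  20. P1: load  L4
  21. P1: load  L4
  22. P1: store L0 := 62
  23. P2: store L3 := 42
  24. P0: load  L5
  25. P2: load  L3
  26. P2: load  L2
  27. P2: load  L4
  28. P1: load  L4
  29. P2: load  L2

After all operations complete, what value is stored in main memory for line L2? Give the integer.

memory[L2] = 93

1. P1: store L4 := 97  bus=[BusRdX]  L4: P0=I P1=M P2=I  mem[L4]=40
2. P1: load  L4  bus=[-]  L4: P0=I P1=M P2=I  mem[L4]=40
3. P1: load  L5  bus=[BusRd]  L5: P0=I P1=E P2=I  mem[L5]=70
4. P2: load  L2  bus=[BusRd]  L2: P0=I P1=I P2=E  mem[L2]=70
5. P0: store L4 := 43  bus=[BusRdX,Flush]  L4: P0=M P1=I P2=I  mem[L4]=97
6. P2: store L5 := 55  bus=[BusRdX]  L5: P0=I P1=I P2=M  mem[L5]=70
7. P0: load  L5  bus=[BusRd,Flush]  L5: P0=S P1=I P2=S  mem[L5]=55
8. P0: load  L0  bus=[BusRd]  L0: P0=E P1=I P2=I  mem[L0]=30
9. P1: load  L3  bus=[BusRd]  L3: P0=I P1=E P2=I  mem[L3]=70
10. P2: load  L0  bus=[BusRd]  L0: P0=S P1=I P2=S  mem[L0]=30
11. P2: load  L1  bus=[BusRd]  L1: P0=I P1=I P2=E  mem[L1]=20
12. P1: store L2 := 93  bus=[BusRdX]  L2: P0=I P1=M P2=I  mem[L2]=70
13. P2: load  L0  bus=[-]  L0: P0=S P1=I P2=S  mem[L0]=30
14. P2: store L0 := 86  bus=[BusUpgr]  L0: P0=I P1=I P2=M  mem[L0]=30
15. P0: load  L4  bus=[-]  L4: P0=M P1=I P2=I  mem[L4]=97
16. P2: store L4 := 84  bus=[BusRdX,Flush]  L4: P0=I P1=I P2=M  mem[L4]=43
17. P0: load  L0  bus=[BusRd,Flush]  L0: P0=S P1=I P2=S  mem[L0]=86
18. P2: load  L4  bus=[-]  L4: P0=I P1=I P2=M  mem[L4]=43
19. P0: load  L1  bus=[BusRd]  L1: P0=S P1=I P2=S  mem[L1]=20
20. P1: load  L4  bus=[BusRd,Flush]  L4: P0=I P1=S P2=S  mem[L4]=84
21. P1: load  L4  bus=[-]  L4: P0=I P1=S P2=S  mem[L4]=84
22. P1: store L0 := 62  bus=[BusRdX]  L0: P0=I P1=M P2=I  mem[L0]=86
23. P2: store L3 := 42  bus=[BusRdX]  L3: P0=I P1=I P2=M  mem[L3]=70
24. P0: load  L5  bus=[-]  L5: P0=S P1=I P2=S  mem[L5]=55
25. P2: load  L3  bus=[-]  L3: P0=I P1=I P2=M  mem[L3]=70
26. P2: load  L2  bus=[BusRd,Flush]  L2: P0=I P1=S P2=S  mem[L2]=93
27. P2: load  L4  bus=[-]  L4: P0=I P1=S P2=S  mem[L4]=84
28. P1: load  L4  bus=[-]  L4: P0=I P1=S P2=S  mem[L4]=84
29. P2: load  L2  bus=[-]  L2: P0=I P1=S P2=S  mem[L2]=93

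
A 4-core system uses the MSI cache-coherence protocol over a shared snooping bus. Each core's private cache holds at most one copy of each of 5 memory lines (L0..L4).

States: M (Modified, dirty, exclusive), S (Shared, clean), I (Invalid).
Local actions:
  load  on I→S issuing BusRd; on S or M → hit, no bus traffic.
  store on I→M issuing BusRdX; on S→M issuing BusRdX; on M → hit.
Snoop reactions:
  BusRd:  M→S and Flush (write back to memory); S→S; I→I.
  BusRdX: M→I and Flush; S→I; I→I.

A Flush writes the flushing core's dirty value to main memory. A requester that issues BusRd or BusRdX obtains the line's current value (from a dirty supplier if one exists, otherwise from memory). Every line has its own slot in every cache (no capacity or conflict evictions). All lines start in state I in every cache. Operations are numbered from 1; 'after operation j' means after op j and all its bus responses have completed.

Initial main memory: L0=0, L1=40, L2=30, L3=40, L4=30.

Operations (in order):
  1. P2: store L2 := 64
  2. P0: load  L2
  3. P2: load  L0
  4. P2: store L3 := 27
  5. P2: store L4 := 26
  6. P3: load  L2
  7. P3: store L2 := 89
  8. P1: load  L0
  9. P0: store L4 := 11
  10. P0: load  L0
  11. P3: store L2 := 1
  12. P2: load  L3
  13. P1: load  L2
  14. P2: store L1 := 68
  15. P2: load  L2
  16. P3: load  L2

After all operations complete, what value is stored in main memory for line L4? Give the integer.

memory[L4] = 26

1. P2: store L2 := 64  bus=[BusRdX]  L2: P0=I P1=I P2=M P3=I  mem[L2]=30
2. P0: load  L2  bus=[BusRd,Flush]  L2: P0=S P1=I P2=S P3=I  mem[L2]=64
3. P2: load  L0  bus=[BusRd]  L0: P0=I P1=I P2=S P3=I  mem[L0]=0
4. P2: store L3 := 27  bus=[BusRdX]  L3: P0=I P1=I P2=M P3=I  mem[L3]=40
5. P2: store L4 := 26  bus=[BusRdX]  L4: P0=I P1=I P2=M P3=I  mem[L4]=30
6. P3: load  L2  bus=[BusRd]  L2: P0=S P1=I P2=S P3=S  mem[L2]=64
7. P3: store L2 := 89  bus=[BusRdX]  L2: P0=I P1=I P2=I P3=M  mem[L2]=64
8. P1: load  L0  bus=[BusRd]  L0: P0=I P1=S P2=S P3=I  mem[L0]=0
9. P0: store L4 := 11  bus=[BusRdX,Flush]  L4: P0=M P1=I P2=I P3=I  mem[L4]=26
10. P0: load  L0  bus=[BusRd]  L0: P0=S P1=S P2=S P3=I  mem[L0]=0
11. P3: store L2 := 1  bus=[-]  L2: P0=I P1=I P2=I P3=M  mem[L2]=64
12. P2: load  L3  bus=[-]  L3: P0=I P1=I P2=M P3=I  mem[L3]=40
13. P1: load  L2  bus=[BusRd,Flush]  L2: P0=I P1=S P2=I P3=S  mem[L2]=1
14. P2: store L1 := 68  bus=[BusRdX]  L1: P0=I P1=I P2=M P3=I  mem[L1]=40
15. P2: load  L2  bus=[BusRd]  L2: P0=I P1=S P2=S P3=S  mem[L2]=1
16. P3: load  L2  bus=[-]  L2: P0=I P1=S P2=S P3=S  mem[L2]=1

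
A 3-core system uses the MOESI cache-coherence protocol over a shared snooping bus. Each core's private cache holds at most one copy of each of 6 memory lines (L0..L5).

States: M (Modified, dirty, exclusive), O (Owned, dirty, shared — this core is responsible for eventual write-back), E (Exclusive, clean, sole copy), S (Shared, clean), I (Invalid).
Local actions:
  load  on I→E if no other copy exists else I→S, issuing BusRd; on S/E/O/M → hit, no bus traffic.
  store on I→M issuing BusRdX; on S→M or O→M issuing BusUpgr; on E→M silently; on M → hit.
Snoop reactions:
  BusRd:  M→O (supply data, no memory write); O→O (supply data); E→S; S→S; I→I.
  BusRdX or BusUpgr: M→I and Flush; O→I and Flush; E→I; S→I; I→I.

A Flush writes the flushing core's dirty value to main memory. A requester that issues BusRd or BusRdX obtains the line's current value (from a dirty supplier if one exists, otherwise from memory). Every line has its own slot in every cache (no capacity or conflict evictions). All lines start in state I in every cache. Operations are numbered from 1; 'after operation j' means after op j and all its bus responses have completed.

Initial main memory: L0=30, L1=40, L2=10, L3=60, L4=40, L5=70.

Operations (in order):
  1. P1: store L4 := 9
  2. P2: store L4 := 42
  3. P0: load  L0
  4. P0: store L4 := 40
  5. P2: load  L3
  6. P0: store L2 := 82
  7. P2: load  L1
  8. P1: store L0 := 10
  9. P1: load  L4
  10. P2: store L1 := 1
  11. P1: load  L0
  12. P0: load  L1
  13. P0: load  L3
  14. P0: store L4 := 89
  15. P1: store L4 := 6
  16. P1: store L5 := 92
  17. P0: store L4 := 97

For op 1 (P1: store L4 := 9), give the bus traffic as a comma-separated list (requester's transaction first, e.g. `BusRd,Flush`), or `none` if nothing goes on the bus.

bus = BusRdX

[1] P1: store L4 := 9 | P0:I, P1:M(9), P2:I | bus: BusRdX
[2] P2: store L4 := 42 | P0:I, P1:I, P2:M(42) | bus: BusRdX,Flush
[3] P0: load  L0 | P0:E(30), P1:I, P2:I | bus: BusRd
[4] P0: store L4 := 40 | P0:M(40), P1:I, P2:I | bus: BusRdX,Flush
[5] P2: load  L3 | P0:I, P1:I, P2:E(60) | bus: BusRd
[6] P0: store L2 := 82 | P0:M(82), P1:I, P2:I | bus: BusRdX
[7] P2: load  L1 | P0:I, P1:I, P2:E(40) | bus: BusRd
[8] P1: store L0 := 10 | P0:I, P1:M(10), P2:I | bus: BusRdX
[9] P1: load  L4 | P0:O(40), P1:S(40), P2:I | bus: BusRd
[10] P2: store L1 := 1 | P0:I, P1:I, P2:M(1) | bus: none
[11] P1: load  L0 | P0:I, P1:M(10), P2:I | bus: none
[12] P0: load  L1 | P0:S(1), P1:I, P2:O(1) | bus: BusRd
[13] P0: load  L3 | P0:S(60), P1:I, P2:S(60) | bus: BusRd
[14] P0: store L4 := 89 | P0:M(89), P1:I, P2:I | bus: BusUpgr
[15] P1: store L4 := 6 | P0:I, P1:M(6), P2:I | bus: BusRdX,Flush
[16] P1: store L5 := 92 | P0:I, P1:M(92), P2:I | bus: BusRdX
[17] P0: store L4 := 97 | P0:M(97), P1:I, P2:I | bus: BusRdX,Flush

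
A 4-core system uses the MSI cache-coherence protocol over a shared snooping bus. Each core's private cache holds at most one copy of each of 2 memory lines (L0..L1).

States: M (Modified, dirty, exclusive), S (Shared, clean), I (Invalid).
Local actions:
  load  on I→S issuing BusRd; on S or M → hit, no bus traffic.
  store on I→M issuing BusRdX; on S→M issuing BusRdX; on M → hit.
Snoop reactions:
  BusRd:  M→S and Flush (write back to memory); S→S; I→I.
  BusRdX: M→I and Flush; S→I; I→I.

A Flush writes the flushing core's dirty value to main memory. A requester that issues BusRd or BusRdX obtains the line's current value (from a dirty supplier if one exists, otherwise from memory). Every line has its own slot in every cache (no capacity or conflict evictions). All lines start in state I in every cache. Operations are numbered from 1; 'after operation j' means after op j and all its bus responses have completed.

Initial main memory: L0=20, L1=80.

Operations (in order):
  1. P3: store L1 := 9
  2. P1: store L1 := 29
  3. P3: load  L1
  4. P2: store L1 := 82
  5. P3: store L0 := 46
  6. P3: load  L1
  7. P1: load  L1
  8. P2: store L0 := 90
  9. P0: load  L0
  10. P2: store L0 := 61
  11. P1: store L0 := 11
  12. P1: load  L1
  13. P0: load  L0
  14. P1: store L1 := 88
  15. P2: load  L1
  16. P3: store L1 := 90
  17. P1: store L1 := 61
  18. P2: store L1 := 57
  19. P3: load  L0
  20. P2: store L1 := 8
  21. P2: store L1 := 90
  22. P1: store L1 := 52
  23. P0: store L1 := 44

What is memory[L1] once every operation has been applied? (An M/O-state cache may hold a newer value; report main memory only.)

memory[L1] = 52

[1] P3: store L1 := 9 | P0:I, P1:I, P2:I, P3:M(9) | bus: BusRdX
[2] P1: store L1 := 29 | P0:I, P1:M(29), P2:I, P3:I | bus: BusRdX,Flush
[3] P3: load  L1 | P0:I, P1:S(29), P2:I, P3:S(29) | bus: BusRd,Flush
[4] P2: store L1 := 82 | P0:I, P1:I, P2:M(82), P3:I | bus: BusRdX
[5] P3: store L0 := 46 | P0:I, P1:I, P2:I, P3:M(46) | bus: BusRdX
[6] P3: load  L1 | P0:I, P1:I, P2:S(82), P3:S(82) | bus: BusRd,Flush
[7] P1: load  L1 | P0:I, P1:S(82), P2:S(82), P3:S(82) | bus: BusRd
[8] P2: store L0 := 90 | P0:I, P1:I, P2:M(90), P3:I | bus: BusRdX,Flush
[9] P0: load  L0 | P0:S(90), P1:I, P2:S(90), P3:I | bus: BusRd,Flush
[10] P2: store L0 := 61 | P0:I, P1:I, P2:M(61), P3:I | bus: BusRdX
[11] P1: store L0 := 11 | P0:I, P1:M(11), P2:I, P3:I | bus: BusRdX,Flush
[12] P1: load  L1 | P0:I, P1:S(82), P2:S(82), P3:S(82) | bus: none
[13] P0: load  L0 | P0:S(11), P1:S(11), P2:I, P3:I | bus: BusRd,Flush
[14] P1: store L1 := 88 | P0:I, P1:M(88), P2:I, P3:I | bus: BusRdX
[15] P2: load  L1 | P0:I, P1:S(88), P2:S(88), P3:I | bus: BusRd,Flush
[16] P3: store L1 := 90 | P0:I, P1:I, P2:I, P3:M(90) | bus: BusRdX
[17] P1: store L1 := 61 | P0:I, P1:M(61), P2:I, P3:I | bus: BusRdX,Flush
[18] P2: store L1 := 57 | P0:I, P1:I, P2:M(57), P3:I | bus: BusRdX,Flush
[19] P3: load  L0 | P0:S(11), P1:S(11), P2:I, P3:S(11) | bus: BusRd
[20] P2: store L1 := 8 | P0:I, P1:I, P2:M(8), P3:I | bus: none
[21] P2: store L1 := 90 | P0:I, P1:I, P2:M(90), P3:I | bus: none
[22] P1: store L1 := 52 | P0:I, P1:M(52), P2:I, P3:I | bus: BusRdX,Flush
[23] P0: store L1 := 44 | P0:M(44), P1:I, P2:I, P3:I | bus: BusRdX,Flush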